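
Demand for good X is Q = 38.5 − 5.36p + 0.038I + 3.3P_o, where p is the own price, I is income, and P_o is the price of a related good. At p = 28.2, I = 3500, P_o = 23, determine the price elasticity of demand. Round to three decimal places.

-1.570

Evaluating quantity at (p, I, P_o) gives Q = 38.5 − 5.36(28.2) + 0.038(3500) + 3.3(23) = 38.5 − 151.152 + 133 + 75.9 = 96.248.
∂Q/∂p = −5.36, so E_p = (−5.36)·(28.2/96.248) ≈ -1.570.
|E_p| > 1: demand is elastic.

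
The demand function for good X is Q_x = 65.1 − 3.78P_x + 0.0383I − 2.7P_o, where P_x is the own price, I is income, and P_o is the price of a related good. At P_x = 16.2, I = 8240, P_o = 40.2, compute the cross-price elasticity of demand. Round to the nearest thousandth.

First evaluate Q_x: 65.1 − 3.78(16.2) + 0.0383(8240) − 2.7(40.2) = 65.1 − 61.236 + 315.592 − 108.54 = 210.916.
∂Q_x/∂P_o = −2.7, so E_xy = -2.7·(40.2/210.916) ≈ -0.515.
E_xy < 0: the goods are complements.

-0.515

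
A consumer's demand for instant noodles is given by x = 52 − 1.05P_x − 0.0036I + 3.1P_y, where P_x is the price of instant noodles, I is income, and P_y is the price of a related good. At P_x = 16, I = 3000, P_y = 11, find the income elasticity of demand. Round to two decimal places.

x = 52 − 1.05(16) − 0.0036(3000) + 3.1(11) = 52 − 16.8 − 10.8 + 34.1 = 58.5.
∂x/∂I = −0.0036, so E_I = -0.0036·(3000/58.5) ≈ -0.18.
E_I < 0: inferior good.

-0.18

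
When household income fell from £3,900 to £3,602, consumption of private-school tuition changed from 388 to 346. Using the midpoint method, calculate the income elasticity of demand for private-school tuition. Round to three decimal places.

1.441

%ΔQ = (346 − 388)/[(388+346)/2] = -42/367 ≈ -0.1144.
%ΔI = (3,602 − 3,900)/[(3,900+3,602)/2] = -298/3751 ≈ -0.0794.
E_I = %ΔQ/%ΔI ≈ 1.441.
E_I > 1: normal good (luxury).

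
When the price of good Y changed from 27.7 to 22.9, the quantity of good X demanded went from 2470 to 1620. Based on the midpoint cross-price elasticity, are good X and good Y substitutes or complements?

%ΔQ_x = (1620 − 2470)/[(2470+1620)/2] = -850/2045 ≈ -0.4156.
%ΔP_y = (22.9 − 27.7)/[(27.7+22.9)/2] ≈ -0.1897.
E_xy = -0.4156/-0.1897 ≈ 2.191.
E_xy > 0, so the goods are substitutes.

substitutes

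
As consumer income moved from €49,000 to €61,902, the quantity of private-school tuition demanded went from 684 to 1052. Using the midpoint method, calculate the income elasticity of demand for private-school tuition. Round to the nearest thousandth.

1.822

%ΔQ = (1052 − 684)/[(684+1052)/2] = 368/868 ≈ 0.4240.
%ΔM = (61,902 − 49,000)/[(49,000+61,902)/2] = 12902/55451 ≈ 0.2327.
E_I = %ΔQ/%ΔM ≈ 1.822.
E_I > 1: normal good (luxury).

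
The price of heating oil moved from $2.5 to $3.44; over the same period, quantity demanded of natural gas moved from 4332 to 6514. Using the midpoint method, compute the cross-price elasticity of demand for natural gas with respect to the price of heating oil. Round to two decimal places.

1.27

%ΔQ_x = (6514 − 4332)/[(4332+6514)/2] = 2182/5423 ≈ 0.4024.
%ΔP_y = (3.44 − 2.5)/[(2.5+3.44)/2] ≈ 0.3165.
E_xy = 0.4024/0.3165 ≈ 1.27.
E_xy > 0, so natural gas and heating oil are substitutes.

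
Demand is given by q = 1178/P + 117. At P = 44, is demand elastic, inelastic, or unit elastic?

At P = 44, q = 143.7727.
dq/dP = −1178/P² = −0.6085.
Point elasticity E = (dq/dP)·(P/q) = -0.6085 × 44/143.7727 ≈ -0.186.
|E| ≈ 0.186 < 1, so demand is inelastic.

inelastic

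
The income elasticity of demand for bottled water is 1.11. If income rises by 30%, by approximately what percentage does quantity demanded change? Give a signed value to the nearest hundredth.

%ΔQ ≈ E × %ΔI = (1.11) × (30%) = 33.30%.

33.30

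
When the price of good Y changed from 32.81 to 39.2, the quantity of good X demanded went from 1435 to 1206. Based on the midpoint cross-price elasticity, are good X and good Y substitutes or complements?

complements

%ΔQ_x = (1206 − 1435)/[(1435+1206)/2] = -229/1320.5 ≈ -0.1734.
%ΔP_y = (39.2 − 32.81)/[(32.81+39.2)/2] ≈ 0.1775.
E_xy = -0.1734/0.1775 ≈ -0.977.
E_xy < 0, so the goods are complements.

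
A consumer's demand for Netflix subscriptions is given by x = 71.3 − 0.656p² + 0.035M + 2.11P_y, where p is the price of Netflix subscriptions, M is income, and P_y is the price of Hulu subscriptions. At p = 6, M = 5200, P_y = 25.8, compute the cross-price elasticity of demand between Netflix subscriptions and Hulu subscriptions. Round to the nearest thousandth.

Evaluating quantity at (p, M, P_y) gives x = 71.3 − 0.656(6)² + 0.035(5200) + 2.11(25.8) = 71.3 − 23.616 + 182 + 54.438 = 284.122.
∂x/∂P_y = +2.11, so E_xy = 2.11·(25.8/284.122) ≈ 0.192.
E_xy > 0: the goods are substitutes.

0.192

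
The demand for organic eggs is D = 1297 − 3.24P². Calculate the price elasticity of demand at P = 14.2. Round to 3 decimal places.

-2.030

At P = 14.2, D = 643.6864.
dD/dP = −2·3.24·P = −92.016.
Point elasticity E = (dD/dP)·(P/D) = -92.016 × 14.2/643.6864 ≈ -2.030.
|E| > 1, so demand is elastic at this price.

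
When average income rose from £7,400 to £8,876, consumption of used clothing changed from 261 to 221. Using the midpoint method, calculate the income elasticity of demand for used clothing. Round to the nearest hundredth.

-0.92

%ΔQ = (221 − 261)/[(261+221)/2] = -40/241 ≈ -0.1660.
%ΔM = (8,876 − 7,400)/[(7,400+8,876)/2] = 1476/8138 ≈ 0.1814.
E_I = %ΔQ/%ΔM ≈ -0.92.
E_I < 0: inferior good.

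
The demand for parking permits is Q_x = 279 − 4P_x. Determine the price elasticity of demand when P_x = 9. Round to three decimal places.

At P_x = 9, Q_x = 243.
dQ_x/dP_x = −4.
Point elasticity E = (dQ_x/dP_x)·(P_x/Q_x) = -4 × 9/243 ≈ -0.148.
|E| < 1, so demand is inelastic at this price.

-0.148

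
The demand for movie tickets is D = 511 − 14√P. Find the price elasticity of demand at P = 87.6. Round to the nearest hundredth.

At P = 87.6, D = 379.9672.
dD/dP = −14/(2√P) = −14/(2·9.3595).
Point elasticity E = (dD/dP)·(P/D) = -0.7479 × 87.6/379.9672 ≈ -0.17.
|E| < 1, so demand is inelastic at this price.

-0.17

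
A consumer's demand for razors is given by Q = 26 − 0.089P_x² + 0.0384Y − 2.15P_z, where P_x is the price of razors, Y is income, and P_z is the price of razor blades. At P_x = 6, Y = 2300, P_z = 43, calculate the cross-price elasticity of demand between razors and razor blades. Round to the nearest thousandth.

-4.953

Evaluating quantity at (P_x, Y, P_z) gives Q = 26 − 0.089(6)² + 0.0384(2300) − 2.15(43) = 26 − 3.204 + 88.32 − 92.45 = 18.666.
∂Q/∂P_z = −2.15, so E_xy = -2.15·(43/18.666) ≈ -4.953.
E_xy < 0: the goods are complements.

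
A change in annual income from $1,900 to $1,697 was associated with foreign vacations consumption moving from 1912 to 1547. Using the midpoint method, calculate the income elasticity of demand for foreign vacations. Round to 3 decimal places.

1.870

%ΔQ = (1547 − 1912)/[(1912+1547)/2] = -365/1729.5 ≈ -0.2110.
%ΔY = (1,697 − 1,900)/[(1,900+1,697)/2] = -203/1798.5 ≈ -0.1129.
E_I = %ΔQ/%ΔY ≈ 1.870.
E_I > 1: normal good (luxury).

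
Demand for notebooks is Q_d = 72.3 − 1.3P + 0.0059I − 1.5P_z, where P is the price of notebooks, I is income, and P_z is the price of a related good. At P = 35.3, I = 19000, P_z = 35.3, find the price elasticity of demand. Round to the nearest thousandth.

Q_d = 72.3 − 1.3(35.3) + 0.0059(19000) − 1.5(35.3) = 72.3 − 45.89 + 112.1 − 52.95 = 85.56.
∂Q_d/∂P = −1.3, so E_p = (−1.3)·(35.3/85.56) ≈ -0.536.
|E_p| < 1: demand is inelastic.

-0.536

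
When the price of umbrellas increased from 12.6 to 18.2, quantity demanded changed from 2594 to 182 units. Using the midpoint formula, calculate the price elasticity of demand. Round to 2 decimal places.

-4.78

%Δq = (182 − 2594)/[(2594 + 182)/2] = -2412/1388 ≈ -1.7378.
%Δp = (18.2 − 12.6)/[(12.6 + 18.2)/2] = 5.6/15.4 ≈ 0.3636.
Arc elasticity E = %Δq/%Δp ≈ -1.7378/0.3636 ≈ -4.78.
|E| > 1: demand is elastic over this range.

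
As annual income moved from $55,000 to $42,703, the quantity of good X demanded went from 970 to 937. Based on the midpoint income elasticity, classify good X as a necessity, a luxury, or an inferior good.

%ΔQ = (937 − 970)/[(970+937)/2] = -33/953.5 ≈ -0.0346.
%ΔM = (42,703 − 55,000)/[(55,000+42,703)/2] = -12297/48851.5 ≈ -0.2517.
E_I = %ΔQ/%ΔM ≈ 0.137.
E_I ∈ (0,1): normal good (necessity).

necessity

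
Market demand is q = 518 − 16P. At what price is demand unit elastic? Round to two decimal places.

For linear demand q = a − bP, E = −bP/(a − bP). |E| = 1 ⇒ bP = a − bP ⇒ P = a/(2b).
P = 518/(2·16) ≈ 16.19.

16.19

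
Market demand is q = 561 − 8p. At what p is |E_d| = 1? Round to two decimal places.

35.06

For linear demand q = a − bp, E = −bp/(a − bp). |E| = 1 ⇒ bp = a − bp ⇒ p = a/(2b).
p = 561/(2·8) ≈ 35.06.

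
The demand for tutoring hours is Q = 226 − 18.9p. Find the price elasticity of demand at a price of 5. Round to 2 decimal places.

At p = 5, Q = 131.5.
dQ/dp = −18.9.
Point elasticity E = (dQ/dp)·(p/Q) = -18.9 × 5/131.5 ≈ -0.72.
|E| < 1, so demand is inelastic at this price.

-0.72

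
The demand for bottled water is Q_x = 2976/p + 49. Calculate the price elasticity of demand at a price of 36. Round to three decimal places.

-0.628

At p = 36, Q_x = 131.6667.
dQ_x/dp = −2976/p² = −2.2963.
Point elasticity E = (dQ_x/dp)·(p/Q_x) = -2.2963 × 36/131.6667 ≈ -0.628.
|E| < 1, so demand is inelastic at this price.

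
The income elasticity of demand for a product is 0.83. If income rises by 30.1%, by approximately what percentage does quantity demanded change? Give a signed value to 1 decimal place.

25.0

%ΔQ ≈ E × %ΔI = (0.83) × (30.1%) ≈ 25.0%.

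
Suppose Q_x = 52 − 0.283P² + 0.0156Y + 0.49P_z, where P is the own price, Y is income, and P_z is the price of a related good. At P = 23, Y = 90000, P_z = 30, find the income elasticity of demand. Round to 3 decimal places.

Substituting, Q_x = 52 − 0.283(23)² + 0.0156(90000) + 0.49(30) = 52 − 149.707 + 1404 + 14.7 = 1320.993.
∂Q_x/∂Y = +0.0156, so E_I = 0.0156·(90000/1320.993) ≈ 1.063.
E_I > 1: normal good (luxury).

1.063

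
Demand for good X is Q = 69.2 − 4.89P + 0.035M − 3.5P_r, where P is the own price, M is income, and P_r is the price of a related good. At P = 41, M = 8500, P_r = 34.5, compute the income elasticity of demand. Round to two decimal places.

At the given point, Q = 69.2 − 4.89(41) + 0.035(8500) − 3.5(34.5) = 69.2 − 200.49 + 297.5 − 120.75 = 45.46.
∂Q/∂M = +0.035, so E_I = 0.035·(8500/45.46) ≈ 6.54.
E_I > 1: normal good (luxury).

6.54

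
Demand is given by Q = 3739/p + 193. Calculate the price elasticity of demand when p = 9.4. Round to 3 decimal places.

At p = 9.4, Q = 590.766.
dQ/dp = −3739/p² = −42.3155.
Point elasticity E = (dQ/dp)·(p/Q) = -42.3155 × 9.4/590.766 ≈ -0.673.
|E| < 1, so demand is inelastic at this price.

-0.673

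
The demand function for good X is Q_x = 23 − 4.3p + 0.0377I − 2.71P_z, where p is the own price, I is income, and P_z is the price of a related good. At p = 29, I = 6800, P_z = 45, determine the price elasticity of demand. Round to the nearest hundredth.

-3.81

Substituting, Q_x = 23 − 4.3(29) + 0.0377(6800) − 2.71(45) = 23 − 124.7 + 256.36 − 121.95 = 32.71.
∂Q_x/∂p = −4.3, so E_p = (−4.3)·(29/32.71) ≈ -3.81.
|E_p| > 1: demand is elastic.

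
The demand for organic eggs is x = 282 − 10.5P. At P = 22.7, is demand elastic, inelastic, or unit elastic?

elastic

At P = 22.7, x = 43.65.
dx/dP = −10.5.
Point elasticity E = (dx/dP)·(P/x) = -10.5 × 22.7/43.65 ≈ -5.460.
|E| ≈ 5.460 > 1, so demand is elastic.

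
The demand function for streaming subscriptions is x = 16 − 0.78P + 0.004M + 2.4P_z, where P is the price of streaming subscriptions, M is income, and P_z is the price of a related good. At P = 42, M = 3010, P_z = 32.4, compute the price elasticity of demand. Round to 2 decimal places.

-0.45

Evaluating quantity at (P, M, P_z) gives x = 16 − 0.78(42) + 0.004(3010) + 2.4(32.4) = 16 − 32.76 + 12.04 + 77.76 = 73.04.
∂x/∂P = −0.78, so E_p = (−0.78)·(42/73.04) ≈ -0.45.
|E_p| < 1: demand is inelastic.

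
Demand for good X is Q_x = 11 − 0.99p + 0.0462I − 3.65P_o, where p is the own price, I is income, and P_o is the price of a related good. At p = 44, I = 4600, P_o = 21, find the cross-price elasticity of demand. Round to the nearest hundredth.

-0.74

Evaluating quantity at (p, I, P_o) gives Q_x = 11 − 0.99(44) + 0.0462(4600) − 3.65(21) = 11 − 43.56 + 212.52 − 76.65 = 103.31.
∂Q_x/∂P_o = −3.65, so E_xy = -3.65·(21/103.31) ≈ -0.74.
E_xy < 0: the goods are complements.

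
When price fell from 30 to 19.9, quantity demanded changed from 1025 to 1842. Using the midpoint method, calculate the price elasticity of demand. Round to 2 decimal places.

-1.41

%Δq = (1842 − 1025)/[(1025 + 1842)/2] = 817/1433.5 ≈ 0.5699.
%Δp = (19.9 − 30)/[(30 + 19.9)/2] = -10.1/24.95 ≈ -0.4048.
Arc elasticity E = %Δq/%Δp ≈ 0.5699/-0.4048 ≈ -1.41.
|E| > 1: demand is elastic over this range.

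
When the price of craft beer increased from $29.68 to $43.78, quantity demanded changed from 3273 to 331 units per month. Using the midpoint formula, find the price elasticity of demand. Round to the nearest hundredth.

-4.25

%Δq = (331 − 3273)/[(3273 + 331)/2] = -2942/1802 ≈ -1.6326.
%Δp = (43.78 − 29.68)/[(29.68 + 43.78)/2] = 14.1/36.73 ≈ 0.3839.
Arc elasticity E = %Δq/%Δp ≈ -1.6326/0.3839 ≈ -4.25.
|E| > 1: demand is elastic over this range.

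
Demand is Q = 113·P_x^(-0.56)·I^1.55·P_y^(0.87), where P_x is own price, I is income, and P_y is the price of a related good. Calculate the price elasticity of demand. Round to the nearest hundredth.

-0.56

For a Cobb–Douglas (constant-elasticity) form Q = A·P_x^α·…, the elasticity with respect to P_x equals the exponent α at every point.
Here the exponent on P_x is -0.56, so the price elasticity of demand is -0.56.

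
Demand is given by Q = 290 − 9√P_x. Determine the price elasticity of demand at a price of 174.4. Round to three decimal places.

-0.347

At P_x = 174.4, Q = 171.1455.
dQ/dP_x = −9/(2√P_x) = −9/(2·13.2061).
Point elasticity E = (dQ/dP_x)·(P_x/Q) = -0.3408 × 174.4/171.1455 ≈ -0.347.
|E| < 1, so demand is inelastic at this price.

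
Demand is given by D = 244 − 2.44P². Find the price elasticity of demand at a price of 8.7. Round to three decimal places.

-6.227

At P = 8.7, D = 59.3164.
dD/dP = −2·2.44·P = −42.456.
Point elasticity E = (dD/dP)·(P/D) = -42.456 × 8.7/59.3164 ≈ -6.227.
|E| > 1, so demand is elastic at this price.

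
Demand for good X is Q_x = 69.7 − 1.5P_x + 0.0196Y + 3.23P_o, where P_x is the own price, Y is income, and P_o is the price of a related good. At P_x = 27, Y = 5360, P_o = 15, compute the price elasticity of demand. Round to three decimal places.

First evaluate Q_x: 69.7 − 1.5(27) + 0.0196(5360) + 3.23(15) = 69.7 − 40.5 + 105.056 + 48.45 = 182.706.
∂Q_x/∂P_x = −1.5, so E_p = (−1.5)·(27/182.706) ≈ -0.222.
|E_p| < 1: demand is inelastic.

-0.222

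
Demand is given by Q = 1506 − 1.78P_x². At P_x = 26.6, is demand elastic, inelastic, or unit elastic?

elastic

At P_x = 26.6, Q = 246.5432.
dQ/dP_x = −2·1.78·P_x = −94.696.
Point elasticity E = (dQ/dP_x)·(P_x/Q) = -94.696 × 26.6/246.5432 ≈ -10.217.
|E| ≈ 10.217 > 1, so demand is elastic.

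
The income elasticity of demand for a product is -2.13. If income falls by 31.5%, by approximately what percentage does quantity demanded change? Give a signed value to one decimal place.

67.1

%ΔQ ≈ E × %ΔI = (-2.13) × (-31.5%) ≈ 67.1%.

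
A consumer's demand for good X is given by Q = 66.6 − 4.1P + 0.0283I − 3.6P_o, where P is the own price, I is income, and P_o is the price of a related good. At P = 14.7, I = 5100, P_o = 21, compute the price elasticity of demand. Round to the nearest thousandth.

Q = 66.6 − 4.1(14.7) + 0.0283(5100) − 3.6(21) = 66.6 − 60.27 + 144.33 − 75.6 = 75.06.
∂Q/∂P = −4.1, so E_p = (−4.1)·(14.7/75.06) ≈ -0.803.
|E_p| < 1: demand is inelastic.

-0.803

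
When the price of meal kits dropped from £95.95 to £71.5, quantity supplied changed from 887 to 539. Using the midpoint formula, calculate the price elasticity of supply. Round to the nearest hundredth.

%Δq = (539 − 887)/[(887 + 539)/2] = -348/713 ≈ -0.4881.
%Δp = (71.5 − 95.95)/[(95.95 + 71.5)/2] = -24.45/83.725 ≈ -0.2920.
Arc elasticity E = %Δq/%Δp ≈ -0.4881/-0.2920 ≈ 1.67.
|E| > 1: supply is elastic over this range.

1.67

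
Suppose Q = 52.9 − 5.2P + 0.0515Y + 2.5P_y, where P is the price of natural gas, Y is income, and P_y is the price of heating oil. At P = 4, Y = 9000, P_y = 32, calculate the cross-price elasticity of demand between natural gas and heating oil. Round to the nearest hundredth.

Q = 52.9 − 5.2(4) + 0.0515(9000) + 2.5(32) = 52.9 − 20.8 + 463.5 + 80 = 575.6.
∂Q/∂P_y = +2.5, so E_xy = 2.5·(32/575.6) ≈ 0.14.
E_xy > 0: the goods are substitutes.

0.14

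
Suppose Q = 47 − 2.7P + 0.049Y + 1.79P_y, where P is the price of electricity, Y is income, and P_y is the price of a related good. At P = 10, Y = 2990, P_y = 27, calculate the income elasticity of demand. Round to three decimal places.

0.682

First evaluate Q: 47 − 2.7(10) + 0.049(2990) + 1.79(27) = 47 − 27 + 146.51 + 48.33 = 214.84.
∂Q/∂Y = +0.049, so E_I = 0.049·(2990/214.84) ≈ 0.682.
E_I ∈ (0,1): normal good (necessity).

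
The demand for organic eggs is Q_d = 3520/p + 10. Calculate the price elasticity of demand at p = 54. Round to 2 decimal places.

At p = 54, Q_d = 75.1852.
dQ_d/dp = −3520/p² = −1.2071.
Point elasticity E = (dQ_d/dp)·(p/Q_d) = -1.2071 × 54/75.1852 ≈ -0.87.
|E| < 1, so demand is inelastic at this price.

-0.87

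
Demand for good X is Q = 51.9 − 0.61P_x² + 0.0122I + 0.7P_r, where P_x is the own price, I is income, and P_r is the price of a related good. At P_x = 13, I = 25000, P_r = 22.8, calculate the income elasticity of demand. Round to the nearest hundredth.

Evaluating quantity at (P_x, I, P_r) gives Q = 51.9 − 0.61(13)² + 0.0122(25000) + 0.7(22.8) = 51.9 − 103.09 + 305 + 15.96 = 269.77.
∂Q/∂I = +0.0122, so E_I = 0.0122·(25000/269.77) ≈ 1.13.
E_I > 1: normal good (luxury).

1.13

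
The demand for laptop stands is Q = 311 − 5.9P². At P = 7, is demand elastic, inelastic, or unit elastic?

At P = 7, Q = 21.9.
dQ/dP = −2·5.9·P = −82.6.
Point elasticity E = (dQ/dP)·(P/Q) = -82.6 × 7/21.9 ≈ -26.402.
|E| ≈ 26.402 > 1, so demand is elastic.

elastic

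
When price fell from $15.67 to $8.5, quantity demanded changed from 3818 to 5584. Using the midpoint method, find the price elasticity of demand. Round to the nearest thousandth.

-0.633

%ΔQ = (5584 − 3818)/[(3818 + 5584)/2] = 1766/4701 ≈ 0.3757.
%Δp = (8.5 − 15.67)/[(15.67 + 8.5)/2] = -7.17/12.085 ≈ -0.5933.
Arc elasticity E = %ΔQ/%Δp ≈ 0.3757/-0.5933 ≈ -0.633.
|E| < 1: demand is inelastic over this range.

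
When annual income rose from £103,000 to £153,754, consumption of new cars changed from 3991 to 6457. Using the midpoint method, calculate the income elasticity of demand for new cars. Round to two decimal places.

%ΔQ = (6457 − 3991)/[(3991+6457)/2] = 2466/5224 ≈ 0.4721.
%ΔY = (153,754 − 103,000)/[(103,000+153,754)/2] = 50754/128377 ≈ 0.3954.
E_I = %ΔQ/%ΔY ≈ 1.19.
E_I > 1: normal good (luxury).

1.19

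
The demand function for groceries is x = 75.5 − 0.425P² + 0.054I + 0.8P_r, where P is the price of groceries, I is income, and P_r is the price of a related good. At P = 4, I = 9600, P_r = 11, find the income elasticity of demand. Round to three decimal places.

At the given point, x = 75.5 − 0.425(4)² + 0.054(9600) + 0.8(11) = 75.5 − 6.8 + 518.4 + 8.8 = 595.9.
∂x/∂I = +0.054, so E_I = 0.054·(9600/595.9) ≈ 0.870.
E_I ∈ (0,1): normal good (necessity).

0.870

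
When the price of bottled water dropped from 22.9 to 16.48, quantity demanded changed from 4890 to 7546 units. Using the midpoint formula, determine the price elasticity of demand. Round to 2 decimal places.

%Δq = (7546 − 4890)/[(4890 + 7546)/2] = 2656/6218 ≈ 0.4271.
%Δp = (16.48 − 22.9)/[(22.9 + 16.48)/2] = -6.42/19.69 ≈ -0.3261.
Arc elasticity E = %Δq/%Δp ≈ 0.4271/-0.3261 ≈ -1.31.
|E| > 1: demand is elastic over this range.

-1.31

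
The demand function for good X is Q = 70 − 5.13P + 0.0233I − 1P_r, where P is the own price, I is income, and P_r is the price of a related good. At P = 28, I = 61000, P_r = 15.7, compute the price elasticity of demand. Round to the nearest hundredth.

At the given point, Q = 70 − 5.13(28) + 0.0233(61000) − 1(15.7) = 70 − 143.64 + 1421.3 − 15.7 = 1331.96.
∂Q/∂P = −5.13, so E_p = (−5.13)·(28/1331.96) ≈ -0.11.
|E_p| < 1: demand is inelastic.

-0.11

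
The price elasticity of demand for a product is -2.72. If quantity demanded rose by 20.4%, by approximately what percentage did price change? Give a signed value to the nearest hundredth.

%ΔQ ≈ E × %ΔP ⇒ %ΔP = %ΔQ / E = (20.4%)/(-2.72) = -7.50%.

-7.50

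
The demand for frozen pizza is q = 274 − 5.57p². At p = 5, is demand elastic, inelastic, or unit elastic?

At p = 5, q = 134.75.
dq/dp = −2·5.57·p = −55.7.
Point elasticity E = (dq/dp)·(p/q) = -55.7 × 5/134.75 ≈ -2.067.
|E| ≈ 2.067 > 1, so demand is elastic.

elastic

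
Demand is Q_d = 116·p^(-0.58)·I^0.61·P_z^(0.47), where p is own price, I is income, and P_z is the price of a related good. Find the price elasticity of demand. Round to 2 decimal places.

For a Cobb–Douglas (constant-elasticity) form Q_d = A·p^α·…, the elasticity with respect to p equals the exponent α at every point.
Here the exponent on p is -0.58, so the price elasticity of demand is -0.58.

-0.58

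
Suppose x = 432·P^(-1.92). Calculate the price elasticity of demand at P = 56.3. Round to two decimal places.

For a Cobb–Douglas (constant-elasticity) form x = A·P^α·…, the elasticity with respect to P equals the exponent α at every point.
Here the exponent on P is -1.92, so the price elasticity of demand is -1.92.

-1.92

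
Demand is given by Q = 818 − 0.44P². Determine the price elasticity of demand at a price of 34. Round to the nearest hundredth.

-3.29

At P = 34, Q = 309.36.
dQ/dP = −2·0.44·P = −29.92.
Point elasticity E = (dQ/dP)·(P/Q) = -29.92 × 34/309.36 ≈ -3.29.
|E| > 1, so demand is elastic at this price.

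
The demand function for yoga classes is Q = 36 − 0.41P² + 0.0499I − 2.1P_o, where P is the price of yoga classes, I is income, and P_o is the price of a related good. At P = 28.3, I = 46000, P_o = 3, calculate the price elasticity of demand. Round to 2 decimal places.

-0.33

First evaluate Q: 36 − 0.41(28.3)² + 0.0499(46000) − 2.1(3) = 36 − 328.3649 + 2295.4 − 6.3 = 1996.7351.
∂Q/∂P = −2·0.41·P = -23.206, so E_p = -23.206·(28.3/1996.7351) ≈ -0.33.
|E_p| < 1: demand is inelastic.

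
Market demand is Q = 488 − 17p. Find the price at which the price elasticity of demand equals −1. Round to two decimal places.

For linear demand Q = a − bp, E = −bp/(a − bp). |E| = 1 ⇒ bp = a − bp ⇒ p = a/(2b).
p = 488/(2·17) ≈ 14.35.

14.35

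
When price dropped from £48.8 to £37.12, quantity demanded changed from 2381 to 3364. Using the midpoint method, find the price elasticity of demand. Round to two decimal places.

-1.26

%Δq = (3364 − 2381)/[(2381 + 3364)/2] = 983/2872.5 ≈ 0.3422.
%ΔP = (37.12 − 48.8)/[(48.8 + 37.12)/2] = -11.68/42.96 ≈ -0.2719.
Arc elasticity E = %Δq/%ΔP ≈ 0.3422/-0.2719 ≈ -1.26.
|E| > 1: demand is elastic over this range.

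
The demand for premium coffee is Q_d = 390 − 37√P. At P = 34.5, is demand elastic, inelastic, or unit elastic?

inelastic

At P = 34.5, Q_d = 172.6742.
dQ_d/dP = −37/(2√P) = −37/(2·5.8737).
Point elasticity E = (dQ_d/dP)·(P/Q_d) = -3.1496 × 34.5/172.6742 ≈ -0.629.
|E| ≈ 0.629 < 1, so demand is inelastic.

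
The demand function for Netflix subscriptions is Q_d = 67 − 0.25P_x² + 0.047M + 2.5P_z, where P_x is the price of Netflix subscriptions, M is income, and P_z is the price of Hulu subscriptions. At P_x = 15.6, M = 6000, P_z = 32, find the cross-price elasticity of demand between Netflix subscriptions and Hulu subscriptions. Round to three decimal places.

At the given point, Q_d = 67 − 0.25(15.6)² + 0.047(6000) + 2.5(32) = 67 − 60.84 + 282 + 80 = 368.16.
∂Q_d/∂P_z = +2.5, so E_xy = 2.5·(32/368.16) ≈ 0.217.
E_xy > 0: the goods are substitutes.

0.217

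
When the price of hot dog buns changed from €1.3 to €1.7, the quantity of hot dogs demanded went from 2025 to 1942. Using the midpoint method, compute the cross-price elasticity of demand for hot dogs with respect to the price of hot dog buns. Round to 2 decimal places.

%ΔQ_x = (1942 − 2025)/[(2025+1942)/2] = -83/1983.5 ≈ -0.0418.
%ΔP_y = (1.7 − 1.3)/[(1.3+1.7)/2] ≈ 0.2667.
E_xy = -0.0418/0.2667 ≈ -0.16.
E_xy < 0, so hot dogs and hot dog buns are complements.

-0.16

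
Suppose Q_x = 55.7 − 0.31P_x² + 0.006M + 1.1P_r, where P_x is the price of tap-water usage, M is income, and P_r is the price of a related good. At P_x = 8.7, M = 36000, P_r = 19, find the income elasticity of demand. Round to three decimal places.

At the given point, Q_x = 55.7 − 0.31(8.7)² + 0.006(36000) + 1.1(19) = 55.7 − 23.4639 + 216 + 20.9 = 269.1361.
∂Q_x/∂M = +0.006, so E_I = 0.006·(36000/269.1361) ≈ 0.803.
E_I ∈ (0,1): normal good (necessity).

0.803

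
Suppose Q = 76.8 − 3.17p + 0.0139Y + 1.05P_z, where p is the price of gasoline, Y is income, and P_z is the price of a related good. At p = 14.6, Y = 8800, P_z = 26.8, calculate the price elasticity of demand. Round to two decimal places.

Q = 76.8 − 3.17(14.6) + 0.0139(8800) + 1.05(26.8) = 76.8 − 46.282 + 122.32 + 28.14 = 180.978.
∂Q/∂p = −3.17, so E_p = (−3.17)·(14.6/180.978) ≈ -0.26.
|E_p| < 1: demand is inelastic.

-0.26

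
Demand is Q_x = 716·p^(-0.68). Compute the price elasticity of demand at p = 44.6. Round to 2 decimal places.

For a Cobb–Douglas (constant-elasticity) form Q_x = A·p^α·…, the elasticity with respect to p equals the exponent α at every point.
Here the exponent on p is -0.68, so the price elasticity of demand is -0.68.

-0.68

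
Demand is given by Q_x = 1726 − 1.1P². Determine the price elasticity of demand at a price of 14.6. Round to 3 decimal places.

-0.314

At P = 14.6, Q_x = 1491.524.
dQ_x/dP = −2·1.1·P = −32.12.
Point elasticity E = (dQ_x/dP)·(P/Q_x) = -32.12 × 14.6/1491.524 ≈ -0.314.
|E| < 1, so demand is inelastic at this price.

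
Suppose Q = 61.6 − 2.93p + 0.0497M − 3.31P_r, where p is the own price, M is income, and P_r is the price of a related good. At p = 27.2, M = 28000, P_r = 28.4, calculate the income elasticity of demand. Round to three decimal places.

1.088

Substituting, Q = 61.6 − 2.93(27.2) + 0.0497(28000) − 3.31(28.4) = 61.6 − 79.696 + 1391.6 − 94.004 = 1279.5.
∂Q/∂M = +0.0497, so E_I = 0.0497·(28000/1279.5) ≈ 1.088.
E_I > 1: normal good (luxury).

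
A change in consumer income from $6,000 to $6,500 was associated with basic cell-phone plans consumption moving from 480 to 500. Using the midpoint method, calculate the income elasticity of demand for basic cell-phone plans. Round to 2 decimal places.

%ΔQ = (500 − 480)/[(480+500)/2] = 20/490 ≈ 0.0408.
%ΔM = (6,500 − 6,000)/[(6,000+6,500)/2] = 500/6250 ≈ 0.0800.
E_I = %ΔQ/%ΔM ≈ 0.51.
E_I ∈ (0,1): normal good (necessity).

0.51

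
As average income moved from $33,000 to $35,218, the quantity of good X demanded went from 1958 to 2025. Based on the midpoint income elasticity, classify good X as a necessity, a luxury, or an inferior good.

necessity

%ΔQ = (2025 − 1958)/[(1958+2025)/2] = 67/1991.5 ≈ 0.0336.
%ΔI = (35,218 − 33,000)/[(33,000+35,218)/2] = 2218/34109 ≈ 0.0650.
E_I = %ΔQ/%ΔI ≈ 0.517.
E_I ∈ (0,1): normal good (necessity).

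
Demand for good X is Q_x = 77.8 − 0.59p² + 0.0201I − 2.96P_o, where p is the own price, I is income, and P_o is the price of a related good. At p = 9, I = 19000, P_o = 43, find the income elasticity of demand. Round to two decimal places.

At the given point, Q_x = 77.8 − 0.59(9)² + 0.0201(19000) − 2.96(43) = 77.8 − 47.79 + 381.9 − 127.28 = 284.63.
∂Q_x/∂I = +0.0201, so E_I = 0.0201·(19000/284.63) ≈ 1.34.
E_I > 1: normal good (luxury).

1.34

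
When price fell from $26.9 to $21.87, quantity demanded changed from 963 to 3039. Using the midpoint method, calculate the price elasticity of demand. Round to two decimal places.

%Δq = (3039 − 963)/[(963 + 3039)/2] = 2076/2001 ≈ 1.0375.
%Δp = (21.87 − 26.9)/[(26.9 + 21.87)/2] = -5.03/24.385 ≈ -0.2063.
Arc elasticity E = %Δq/%Δp ≈ 1.0375/-0.2063 ≈ -5.03.
|E| > 1: demand is elastic over this range.

-5.03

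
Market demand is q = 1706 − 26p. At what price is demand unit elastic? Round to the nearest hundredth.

32.81

For linear demand q = a − bp, E = −bp/(a − bp). |E| = 1 ⇒ bp = a − bp ⇒ p = a/(2b).
p = 1706/(2·26) ≈ 32.81.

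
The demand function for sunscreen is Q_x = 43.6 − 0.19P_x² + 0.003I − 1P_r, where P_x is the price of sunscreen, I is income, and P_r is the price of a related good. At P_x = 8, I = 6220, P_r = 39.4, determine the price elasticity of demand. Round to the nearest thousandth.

-2.273

First evaluate Q_x: 43.6 − 0.19(8)² + 0.003(6220) − 1(39.4) = 43.6 − 12.16 + 18.66 − 39.4 = 10.7.
∂Q_x/∂P_x = −2·0.19·P_x = -3.04, so E_p = -3.04·(8/10.7) ≈ -2.273.
|E_p| > 1: demand is elastic.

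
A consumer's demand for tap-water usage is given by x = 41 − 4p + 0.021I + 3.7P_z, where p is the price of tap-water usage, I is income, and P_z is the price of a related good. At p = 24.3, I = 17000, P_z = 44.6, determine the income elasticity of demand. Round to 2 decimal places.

x = 41 − 4(24.3) + 0.021(17000) + 3.7(44.6) = 41 − 97.2 + 357 + 165.02 = 465.82.
∂x/∂I = +0.021, so E_I = 0.021·(17000/465.82) ≈ 0.77.
E_I ∈ (0,1): normal good (necessity).

0.77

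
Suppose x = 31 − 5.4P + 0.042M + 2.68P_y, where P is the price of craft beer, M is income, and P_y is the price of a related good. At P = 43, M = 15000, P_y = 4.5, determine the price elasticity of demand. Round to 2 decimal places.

-0.53

Evaluating quantity at (P, M, P_y) gives x = 31 − 5.4(43) + 0.042(15000) + 2.68(4.5) = 31 − 232.2 + 630 + 12.06 = 440.86.
∂x/∂P = −5.4, so E_p = (−5.4)·(43/440.86) ≈ -0.53.
|E_p| < 1: demand is inelastic.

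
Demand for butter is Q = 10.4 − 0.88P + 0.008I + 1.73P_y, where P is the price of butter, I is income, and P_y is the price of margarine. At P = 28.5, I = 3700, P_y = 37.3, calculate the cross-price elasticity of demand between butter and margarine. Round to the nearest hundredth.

0.81

Q = 10.4 − 0.88(28.5) + 0.008(3700) + 1.73(37.3) = 10.4 − 25.08 + 29.6 + 64.529 = 79.449.
∂Q/∂P_y = +1.73, so E_xy = 1.73·(37.3/79.449) ≈ 0.81.
E_xy > 0: the goods are substitutes.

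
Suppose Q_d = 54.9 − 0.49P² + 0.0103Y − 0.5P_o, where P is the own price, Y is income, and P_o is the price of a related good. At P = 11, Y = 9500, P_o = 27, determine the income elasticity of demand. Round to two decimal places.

Evaluating quantity at (P, Y, P_o) gives Q_d = 54.9 − 0.49(11)² + 0.0103(9500) − 0.5(27) = 54.9 − 59.29 + 97.85 − 13.5 = 79.96.
∂Q_d/∂Y = +0.0103, so E_I = 0.0103·(9500/79.96) ≈ 1.22.
E_I > 1: normal good (luxury).

1.22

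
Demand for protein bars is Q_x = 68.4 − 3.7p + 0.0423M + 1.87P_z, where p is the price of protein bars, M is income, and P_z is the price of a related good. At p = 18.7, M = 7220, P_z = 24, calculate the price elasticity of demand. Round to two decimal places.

-0.20

Q_x = 68.4 − 3.7(18.7) + 0.0423(7220) + 1.87(24) = 68.4 − 69.19 + 305.406 + 44.88 = 349.496.
∂Q_x/∂p = −3.7, so E_p = (−3.7)·(18.7/349.496) ≈ -0.20.
|E_p| < 1: demand is inelastic.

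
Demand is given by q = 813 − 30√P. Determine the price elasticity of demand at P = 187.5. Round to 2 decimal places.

At P = 187.5, q = 402.2081.
dq/dP = −30/(2√P) = −30/(2·13.6931).
Point elasticity E = (dq/dP)·(P/q) = -1.0954 × 187.5/402.2081 ≈ -0.51.
|E| < 1, so demand is inelastic at this price.

-0.51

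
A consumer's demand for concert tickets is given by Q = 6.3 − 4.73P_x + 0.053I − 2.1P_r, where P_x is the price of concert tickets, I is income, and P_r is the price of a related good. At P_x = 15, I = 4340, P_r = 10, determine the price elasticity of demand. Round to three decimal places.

At the given point, Q = 6.3 − 4.73(15) + 0.053(4340) − 2.1(10) = 6.3 − 70.95 + 230.02 − 21 = 144.37.
∂Q/∂P_x = −4.73, so E_p = (−4.73)·(15/144.37) ≈ -0.491.
|E_p| < 1: demand is inelastic.

-0.491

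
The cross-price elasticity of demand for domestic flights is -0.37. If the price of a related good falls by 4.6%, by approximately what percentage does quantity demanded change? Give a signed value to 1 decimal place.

%ΔQ ≈ E × %ΔP_y = (-0.37) × (-4.6%) ≈ 1.7%.

1.7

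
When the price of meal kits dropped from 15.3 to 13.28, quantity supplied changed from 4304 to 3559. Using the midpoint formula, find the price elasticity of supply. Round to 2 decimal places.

1.34

%ΔQ = (3559 − 4304)/[(4304 + 3559)/2] = -745/3931.5 ≈ -0.1895.
%Δp = (13.28 − 15.3)/[(15.3 + 13.28)/2] = -2.02/14.29 ≈ -0.1414.
Arc elasticity E = %ΔQ/%Δp ≈ -0.1895/-0.1414 ≈ 1.34.
|E| > 1: supply is elastic over this range.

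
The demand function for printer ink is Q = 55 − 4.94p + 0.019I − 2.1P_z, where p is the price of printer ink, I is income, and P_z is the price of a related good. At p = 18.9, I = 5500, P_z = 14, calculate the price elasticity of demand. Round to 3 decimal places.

-2.542

Substituting, Q = 55 − 4.94(18.9) + 0.019(5500) − 2.1(14) = 55 − 93.366 + 104.5 − 29.4 = 36.734.
∂Q/∂p = −4.94, so E_p = (−4.94)·(18.9/36.734) ≈ -2.542.
|E_p| > 1: demand is elastic.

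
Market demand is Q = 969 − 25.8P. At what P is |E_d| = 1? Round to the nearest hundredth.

For linear demand Q = a − bP, E = −bP/(a − bP). |E| = 1 ⇒ bP = a − bP ⇒ P = a/(2b).
P = 969/(2·25.8) ≈ 18.78.

18.78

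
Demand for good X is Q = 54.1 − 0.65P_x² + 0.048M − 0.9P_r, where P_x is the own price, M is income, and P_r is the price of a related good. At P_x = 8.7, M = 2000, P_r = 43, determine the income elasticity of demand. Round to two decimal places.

1.54

Substituting, Q = 54.1 − 0.65(8.7)² + 0.048(2000) − 0.9(43) = 54.1 − 49.1985 + 96 − 38.7 = 62.2015.
∂Q/∂M = +0.048, so E_I = 0.048·(2000/62.2015) ≈ 1.54.
E_I > 1: normal good (luxury).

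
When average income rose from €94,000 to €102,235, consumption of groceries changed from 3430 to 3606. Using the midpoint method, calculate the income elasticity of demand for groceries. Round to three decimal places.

0.596

%ΔQ = (3606 − 3430)/[(3430+3606)/2] = 176/3518 ≈ 0.0500.
%ΔI = (102,235 − 94,000)/[(94,000+102,235)/2] = 8235/98117.5 ≈ 0.0839.
E_I = %ΔQ/%ΔI ≈ 0.596.
E_I ∈ (0,1): normal good (necessity).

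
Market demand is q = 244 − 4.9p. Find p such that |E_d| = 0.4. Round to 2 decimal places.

Set −bp/(a − bp) = −0.4 ⇒ bp = 0.4(a − bp) ⇒ bp(1+0.4) = 0.4·a.
p = 0.4·244/(4.9·1.4) ≈ 14.23.

14.23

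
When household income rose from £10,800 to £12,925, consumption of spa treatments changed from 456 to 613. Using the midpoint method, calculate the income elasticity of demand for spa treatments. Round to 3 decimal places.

%ΔQ = (613 − 456)/[(456+613)/2] = 157/534.5 ≈ 0.2937.
%ΔY = (12,925 − 10,800)/[(10,800+12,925)/2] = 2125/11862.5 ≈ 0.1791.
E_I = %ΔQ/%ΔY ≈ 1.640.
E_I > 1: normal good (luxury).

1.640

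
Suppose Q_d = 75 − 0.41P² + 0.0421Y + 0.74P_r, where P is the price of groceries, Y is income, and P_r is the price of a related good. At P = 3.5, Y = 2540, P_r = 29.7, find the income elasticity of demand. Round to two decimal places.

First evaluate Q_d: 75 − 0.41(3.5)² + 0.0421(2540) + 0.74(29.7) = 75 − 5.0225 + 106.934 + 21.978 = 198.8895.
∂Q_d/∂Y = +0.0421, so E_I = 0.0421·(2540/198.8895) ≈ 0.54.
E_I ∈ (0,1): normal good (necessity).

0.54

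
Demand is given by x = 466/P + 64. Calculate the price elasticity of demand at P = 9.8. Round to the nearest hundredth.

-0.43

At P = 9.8, x = 111.551.
dx/dP = −466/P² = −4.8521.
Point elasticity E = (dx/dP)·(P/x) = -4.8521 × 9.8/111.551 ≈ -0.43.
|E| < 1, so demand is inelastic at this price.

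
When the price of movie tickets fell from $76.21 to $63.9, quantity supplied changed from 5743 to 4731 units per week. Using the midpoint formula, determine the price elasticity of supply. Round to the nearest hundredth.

1.10

%Δq = (4731 − 5743)/[(5743 + 4731)/2] = -1012/5237 ≈ -0.1932.
%Δp = (63.9 − 76.21)/[(76.21 + 63.9)/2] = -12.31/70.055 ≈ -0.1757.
Arc elasticity E = %Δq/%Δp ≈ -0.1932/-0.1757 ≈ 1.10.
|E| > 1: supply is elastic over this range.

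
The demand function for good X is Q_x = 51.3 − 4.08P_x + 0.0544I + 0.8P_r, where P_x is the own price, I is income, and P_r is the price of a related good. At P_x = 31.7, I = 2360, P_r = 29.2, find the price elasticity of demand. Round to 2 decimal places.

-1.75

Substituting, Q_x = 51.3 − 4.08(31.7) + 0.0544(2360) + 0.8(29.2) = 51.3 − 129.336 + 128.384 + 23.36 = 73.708.
∂Q_x/∂P_x = −4.08, so E_p = (−4.08)·(31.7/73.708) ≈ -1.75.
|E_p| > 1: demand is elastic.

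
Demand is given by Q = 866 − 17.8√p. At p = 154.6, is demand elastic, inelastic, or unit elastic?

inelastic

At p = 154.6, Q = 644.6779.
dQ/dp = −17.8/(2√p) = −17.8/(2·12.4338).
Point elasticity E = (dQ/dp)·(p/Q) = -0.7158 × 154.6/644.6779 ≈ -0.172.
|E| ≈ 0.172 < 1, so demand is inelastic.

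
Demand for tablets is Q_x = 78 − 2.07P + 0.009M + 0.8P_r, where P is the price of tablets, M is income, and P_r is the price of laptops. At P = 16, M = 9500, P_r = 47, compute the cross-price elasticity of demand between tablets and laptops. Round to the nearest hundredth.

At the given point, Q_x = 78 − 2.07(16) + 0.009(9500) + 0.8(47) = 78 − 33.12 + 85.5 + 37.6 = 167.98.
∂Q_x/∂P_r = +0.8, so E_xy = 0.8·(47/167.98) ≈ 0.22.
E_xy > 0: the goods are substitutes.

0.22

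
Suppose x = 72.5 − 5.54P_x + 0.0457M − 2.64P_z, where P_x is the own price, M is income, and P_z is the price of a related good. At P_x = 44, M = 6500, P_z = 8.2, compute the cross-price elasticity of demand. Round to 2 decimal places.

First evaluate x: 72.5 − 5.54(44) + 0.0457(6500) − 2.64(8.2) = 72.5 − 243.76 + 297.05 − 21.648 = 104.142.
∂x/∂P_z = −2.64, so E_xy = -2.64·(8.2/104.142) ≈ -0.21.
E_xy < 0: the goods are complements.

-0.21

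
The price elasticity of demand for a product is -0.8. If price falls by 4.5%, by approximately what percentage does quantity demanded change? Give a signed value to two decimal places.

3.60

%ΔQ ≈ E × %ΔP = (-0.8) × (-4.5%) = 3.60%.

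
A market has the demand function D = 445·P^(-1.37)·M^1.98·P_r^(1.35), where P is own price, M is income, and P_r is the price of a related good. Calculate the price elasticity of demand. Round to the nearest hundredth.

-1.37

For a Cobb–Douglas (constant-elasticity) form D = A·P^α·…, the elasticity with respect to P equals the exponent α at every point.
Here the exponent on P is -1.37, so the price elasticity of demand is -1.37.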